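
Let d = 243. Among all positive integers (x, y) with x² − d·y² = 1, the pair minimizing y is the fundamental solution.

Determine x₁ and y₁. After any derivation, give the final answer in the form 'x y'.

70226 4505

√243 = [15; 1,1,2,3,15,3,2,1,1,30, …], period ℓ=10 (even) → k=9
step 0: (15, 1)  from 15·(1,0) + (0,1)
step 1: (16, 1)  from 1·(15,1) + (1,0)
step 2: (31, 2)  from 1·(16,1) + (15,1)
step 3: (78, 5)  from 2·(31,2) + (16,1)
…
step 5: (4053, 260)  from 15·(265,17) + (78,5)
step 6: (12424, 797)  from 3·(4053,260) + (265,17)
step 7: (28901, 1854)  from 2·(12424,797) + (4053,260)
step 8: (41325, 2651)  from 1·(28901,1854) + (12424,797)
step 9: (70226, 4505)  from 1·(41325,2651) + (28901,1854)
→ (70226, 4505).  Check: 70226²=4931691076, 243·4505²=4931691075, difference 1.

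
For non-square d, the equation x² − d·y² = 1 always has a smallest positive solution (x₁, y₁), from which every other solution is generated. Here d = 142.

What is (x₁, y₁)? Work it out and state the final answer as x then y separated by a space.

143 12

d=142: √d = [11; 1,10,1,22] (ℓ=4, even), read p_3/q_3
a_0=11:  p_0=11·1+0=11,  q_0=11·0+1=1
a_1=1:  p_1=1·11+1=12,  q_1=1·1+0=1
a_2=10:  p_2=10·12+11=131,  q_2=10·1+1=11
a_3=1:  p_3=1·131+12=143,  q_3=1·11+1=12
(x₁, y₁) = (143, 12);  143² − 142·12² = 1 ✓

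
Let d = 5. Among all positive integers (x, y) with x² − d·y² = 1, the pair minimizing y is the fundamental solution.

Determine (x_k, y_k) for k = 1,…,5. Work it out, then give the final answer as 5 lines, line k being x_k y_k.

9 4
161 72
2889 1292
51841 23184
930249 416020

√5 → a₀=2, period (4); ℓ=1 odd so k=1
step 0: (2, 1)  from 2·(1,0) + (0,1)
step 1: (9, 4)  from 4·(2,1) + (1,0)
fundamental: x₁=9, y₁=4  (since 81 − 5·16 = 1)
k=2:  x_2 = 9·9+5·4·4 = 161,  y_2 = 9·4+4·9 = 72
k=3:  x_3 = 9·161+5·4·72 = 2889,  y_3 = 9·72+4·161 = 1292
k=4:  x_4 = 9·2889+5·4·1292 = 51841,  y_4 = 9·1292+4·2889 = 23184
k=5:  x_5 = 9·51841+5·4·23184 = 930249,  y_5 = 9·23184+4·51841 = 416020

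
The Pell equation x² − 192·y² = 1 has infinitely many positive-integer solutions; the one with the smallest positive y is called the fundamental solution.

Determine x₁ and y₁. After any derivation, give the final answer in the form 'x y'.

97 7

√192 → a₀=13, period (1,5,1,26); ℓ=4 even so k=3
step 0: (13, 1)  from 13·(1,0) + (0,1)
…
step 2: (83, 6)  from 5·(14,1) + (13,1)
step 3: (97, 7)  from 1·(83,6) + (14,1)
fundamental: x₁=97, y₁=7  (since 9409 − 192·49 = 1)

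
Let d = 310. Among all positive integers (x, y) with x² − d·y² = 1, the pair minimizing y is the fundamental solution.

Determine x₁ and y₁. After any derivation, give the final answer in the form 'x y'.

√310 → a₀=17, period (1,1,1,1,5,…,1,1,34); ℓ=16 even so k=15
a_0=17:  p_0=17·1+0=17,  q_0=17·0+1=1
…
a_2=1:  p_2=1·18+17=35,  q_2=1·1+1=2
…
a_5=5:  p_5=5·88+53=493,  q_5=5·5+3=28
a_6=3:  p_6=3·493+88=1567,  q_6=3·28+5=89
…
a_8=2:  p_8=2·2060+1567=5687,  q_8=2·117+89=323
a_9=1:  p_9=1·5687+2060=7747,  q_9=1·323+117=440
a_10=3:  p_10=3·7747+5687=28928,  q_10=3·440+323=1643
a_11=5:  p_11=5·28928+7747=152387,  q_11=5·1643+440=8655
a_12=1:  p_12=1·152387+28928=181315,  q_12=1·8655+1643=10298
…
a_14=1:  p_14=1·333702+181315=515017,  q_14=1·18953+10298=29251
a_15=1:  p_15=1·515017+333702=848719,  q_15=1·29251+18953=48204
fundamental: x₁=848719, y₁=48204  (since 720323940961 − 310·2323625616 = 1)

848719 48204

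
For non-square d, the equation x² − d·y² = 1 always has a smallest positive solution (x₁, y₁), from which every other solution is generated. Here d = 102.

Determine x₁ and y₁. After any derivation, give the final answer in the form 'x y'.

[10; 10,20] for √102; ℓ=2 ⇒ convergent index 1
a_0=10:  p_0=10·1+0=10,  q_0=10·0+1=1
a_1=10:  p_1=10·10+1=101,  q_1=10·1+0=10
→ (101, 10).  Check: 101²=10201, 102·10²=10200, difference 1.

101 10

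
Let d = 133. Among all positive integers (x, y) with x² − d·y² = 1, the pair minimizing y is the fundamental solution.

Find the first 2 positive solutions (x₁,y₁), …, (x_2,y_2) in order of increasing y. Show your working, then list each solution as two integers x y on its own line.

2588599 224460
13401689565601 1162073863080

√133 → a₀=11, period (1,1,7,5,1,…,1,1,22); ℓ=16 even so k=15
i=0: a=11 ⇒ p=11, q=1
…
i=2: a=1 ⇒ p=23, q=2
…
i=4: a=5 ⇒ p=888, q=77
…
i=7: a=1 ⇒ p=3010, q=261
…
i=11: a=1 ⇒ p=29927, q=2595
…
i=14: a=1 ⇒ p=1378591, q=119539
i=15: a=1 ⇒ p=2588599, q=224460
fundamental: x₁=2588599, y₁=224460  (since 6700844782801 − 133·50382291600 = 1)
n=2: (2588599,224460)∘(2588599,224460) = (2588599·2588599+133·224460·224460, 2588599·224460+224460·2588599) = (13401689565601,1162073863080)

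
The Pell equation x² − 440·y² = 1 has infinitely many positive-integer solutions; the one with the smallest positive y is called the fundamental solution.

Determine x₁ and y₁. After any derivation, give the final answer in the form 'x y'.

21 1

d=440: √d = [20; 1,40] (ℓ=2, even), read p_1/q_1
step 0: (20, 1)  from 20·(1,0) + (0,1)
step 1: (21, 1)  from 1·(20,1) + (1,0)
(x₁, y₁) = (21, 1);  21² − 440·1² = 1 ✓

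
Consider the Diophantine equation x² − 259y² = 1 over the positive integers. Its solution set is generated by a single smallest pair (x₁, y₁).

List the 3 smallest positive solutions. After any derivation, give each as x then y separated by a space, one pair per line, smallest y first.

d=259: √d = [16; 10,1,2,3,4,3,2,1,10,32] (ℓ=10, even), read p_9/q_9
i=0: a=16 ⇒ p=16, q=1
i=1: a=10 ⇒ p=161, q=10
…
i=4: a=3 ⇒ p=1722, q=107
i=5: a=4 ⇒ p=7403, q=460
…
i=8: a=1 ⇒ p=79196, q=4921
i=9: a=10 ⇒ p=847225, q=52644
(x₁, y₁) = (847225, 52644);  847225² − 259·52644² = 1 ✓
k=2:  x_2 = 847225·847225+259·52644·52644 = 1435580401249,  y_2 = 847225·52644+52644·847225 = 89202625800
k=3:  x_3 = 847225·1435580401249+259·52644·89202625800 = 2432519210895520825,  y_3 = 847225·89202625800+52644·1435580401249 = 151149389286757356

847225 52644
1435580401249 89202625800
2432519210895520825 151149389286757356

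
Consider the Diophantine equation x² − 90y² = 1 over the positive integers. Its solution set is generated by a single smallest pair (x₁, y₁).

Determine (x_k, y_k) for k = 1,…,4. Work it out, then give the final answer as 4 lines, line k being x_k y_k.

√90 = [9; 2,18, …], period ℓ=2 (even) → k=1
step 0: (9, 1)  from 9·(1,0) + (0,1)
step 1: (19, 2)  from 2·(9,1) + (1,0)
(x₁, y₁) = (19, 2);  19² − 90·2² = 1 ✓
n=2: (19,2)∘(19,2) = (19·19+90·2·2, 19·2+2·19) = (721,76)
n=3: (721,76)∘(19,2) = (19·721+90·2·76, 19·76+2·721) = (27379,2886)
n=4: (27379,2886)∘(19,2) = (19·27379+90·2·2886, 19·2886+2·27379) = (1039681,109592)

19 2
721 76
27379 2886
1039681 109592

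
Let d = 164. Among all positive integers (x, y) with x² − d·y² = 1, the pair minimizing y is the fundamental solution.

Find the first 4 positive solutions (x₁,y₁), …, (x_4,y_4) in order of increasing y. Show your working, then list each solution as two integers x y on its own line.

2049 160
8396801 655680
34410088449 2686976480
141012534067201 11011228959360

[12; 1,4,6,4,1,24] for √164; ℓ=6 ⇒ convergent index 5
k=0  a_k=12  p_k/q_k = 12/1
…
k=2  a_k=4  p_k/q_k = 64/5
…
k=4  a_k=4  p_k/q_k = 1652/129
k=5  a_k=1  p_k/q_k = 2049/160
(x₁, y₁) = (2049, 160);  2049² − 164·160² = 1 ✓
(2049+160√164)^2 = 8396801 + 655680√164
(2049+160√164)^3 = 34410088449 + 2686976480√164
(2049+160√164)^4 = 141012534067201 + 11011228959360√164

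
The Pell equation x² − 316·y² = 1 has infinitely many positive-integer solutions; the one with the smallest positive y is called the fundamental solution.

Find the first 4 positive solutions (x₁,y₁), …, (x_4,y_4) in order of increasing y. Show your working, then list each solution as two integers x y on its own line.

12799 720
327628801 18430560
8386642035199 471785474160
214681262489395201 12076764549117120

[17; 1,3,2,8,2,3,1,34] for √316; ℓ=8 ⇒ convergent index 7
k=0  a_k=17  p_k/q_k = 17/1
k=1  a_k=1  p_k/q_k = 18/1
…
k=5  a_k=2  p_k/q_k = 2862/161
k=6  a_k=3  p_k/q_k = 9937/559
k=7  a_k=1  p_k/q_k = 12799/720
(x₁, y₁) = (12799, 720);  12799² − 316·720² = 1 ✓
(x_2, y_2) = (12799·12799 + 316·720·720, 12799·720 + 720·12799) = (327628801, 18430560)
(x_3, y_3) = (12799·327628801 + 316·720·18430560, 12799·18430560 + 720·327628801) = (8386642035199, 471785474160)
(x_4, y_4) = (12799·8386642035199 + 316·720·471785474160, 12799·471785474160 + 720·8386642035199) = (214681262489395201, 12076764549117120)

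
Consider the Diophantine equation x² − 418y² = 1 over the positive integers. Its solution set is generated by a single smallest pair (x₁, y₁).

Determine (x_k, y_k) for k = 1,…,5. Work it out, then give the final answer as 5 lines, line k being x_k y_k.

33857 1656
2292592897 112134384
155240635393601 7593067676520
10511964382749705217 514156984535740896
711807156058272903670337 34815626043260091355224

√418 → a₀=20, period (2,4,20,4,2,40); ℓ=6 even so k=5
a_0=20:  p_0=20·1+0=20,  q_0=20·0+1=1
a_1=2:  p_1=2·20+1=41,  q_1=2·1+0=2
a_2=4:  p_2=4·41+20=184,  q_2=4·2+1=9
a_3=20:  p_3=20·184+41=3721,  q_3=20·9+2=182
a_4=4:  p_4=4·3721+184=15068,  q_4=4·182+9=737
a_5=2:  p_5=2·15068+3721=33857,  q_5=2·737+182=1656
fundamental: x₁=33857, y₁=1656  (since 1146296449 − 418·2742336 = 1)
(x_2, y_2) = (33857·33857 + 418·1656·1656, 33857·1656 + 1656·33857) = (2292592897, 112134384)
(x_3, y_3) = (33857·2292592897 + 418·1656·112134384, 33857·112134384 + 1656·2292592897) = (155240635393601, 7593067676520)
(x_4, y_4) = (33857·155240635393601 + 418·1656·7593067676520, 33857·7593067676520 + 1656·155240635393601) = (10511964382749705217, 514156984535740896)
(x_5, y_5) = (33857·10511964382749705217 + 418·1656·514156984535740896, 33857·514156984535740896 + 1656·10511964382749705217) = (711807156058272903670337, 34815626043260091355224)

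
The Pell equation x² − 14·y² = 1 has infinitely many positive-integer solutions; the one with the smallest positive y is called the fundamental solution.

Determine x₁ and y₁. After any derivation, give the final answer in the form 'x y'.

d=14: √d = [3; 1,2,1,6] (ℓ=4, even), read p_3/q_3
a_0=3:  p_0=3·1+0=3,  q_0=3·0+1=1
…
a_2=2:  p_2=2·4+3=11,  q_2=2·1+1=3
a_3=1:  p_3=1·11+4=15,  q_3=1·3+1=4
→ (15, 4).  Check: 15²=225, 14·4²=224, difference 1.

15 4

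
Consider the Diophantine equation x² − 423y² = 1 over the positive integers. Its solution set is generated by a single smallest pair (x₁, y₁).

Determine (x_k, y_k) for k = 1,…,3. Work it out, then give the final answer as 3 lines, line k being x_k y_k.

√423 = [20; 1,1,3,4,3,1,1,40, …], period ℓ=8 (even) → k=7
step 0: (20, 1)  from 20·(1,0) + (0,1)
step 1: (21, 1)  from 1·(20,1) + (1,0)
step 2: (41, 2)  from 1·(21,1) + (20,1)
step 3: (144, 7)  from 3·(41,2) + (21,1)
…
step 6: (2612, 127)  from 1·(1995,97) + (617,30)
step 7: (4607, 224)  from 1·(2612,127) + (1995,97)
fundamental: x₁=4607, y₁=224  (since 21224449 − 423·50176 = 1)
k=2:  x_2 = 4607·4607+423·224·224 = 42448897,  y_2 = 4607·224+224·4607 = 2063936
k=3:  x_3 = 4607·42448897+423·224·2063936 = 391124132351,  y_3 = 4607·2063936+224·42448897 = 19017106080

4607 224
42448897 2063936
391124132351 19017106080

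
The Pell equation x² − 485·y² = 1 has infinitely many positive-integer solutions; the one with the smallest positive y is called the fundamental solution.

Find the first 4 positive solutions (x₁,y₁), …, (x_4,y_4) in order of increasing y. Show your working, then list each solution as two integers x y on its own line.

969 44
1877921 85272
3639409929 165257092
7053174564481 320268159024

√485 = [22; 44, …], period ℓ=1 (odd) → k=1
i=0: a=22 ⇒ p=22, q=1
i=1: a=44 ⇒ p=969, q=44
(x₁, y₁) = (969, 44);  969² − 485·44² = 1 ✓
(969+44√485)^2 = 1877921 + 85272√485
(969+44√485)^3 = 3639409929 + 165257092√485
(969+44√485)^4 = 7053174564481 + 320268159024√485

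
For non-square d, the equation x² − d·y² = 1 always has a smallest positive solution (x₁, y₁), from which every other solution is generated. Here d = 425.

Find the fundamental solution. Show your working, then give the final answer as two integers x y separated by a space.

d=425: √d = [20; 1,1,1,1,1,1,40] (ℓ=7, odd), read p_13/q_13
k=0  a_k=20  p_k/q_k = 20/1
k=1  a_k=1  p_k/q_k = 21/1
k=2  a_k=1  p_k/q_k = 41/2
k=3  a_k=1  p_k/q_k = 62/3
k=4  a_k=1  p_k/q_k = 103/5
…
k=6  a_k=1  p_k/q_k = 268/13
k=7  a_k=40  p_k/q_k = 10885/528
k=8  a_k=1  p_k/q_k = 11153/541
k=9  a_k=1  p_k/q_k = 22038/1069
k=10  a_k=1  p_k/q_k = 33191/1610
k=11  a_k=1  p_k/q_k = 55229/2679
k=12  a_k=1  p_k/q_k = 88420/4289
k=13  a_k=1  p_k/q_k = 143649/6968
fundamental: x₁=143649, y₁=6968  (since 20635035201 − 425·48553024 = 1)

143649 6968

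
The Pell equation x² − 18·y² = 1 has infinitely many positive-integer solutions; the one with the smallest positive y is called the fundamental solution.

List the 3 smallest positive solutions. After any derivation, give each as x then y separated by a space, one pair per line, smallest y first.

d=18: √d = [4; 4,8] (ℓ=2, even), read p_1/q_1
a_0=4:  p_0=4·1+0=4,  q_0=4·0+1=1
a_1=4:  p_1=4·4+1=17,  q_1=4·1+0=4
→ (17, 4).  Check: 17²=289, 18·4²=288, difference 1.
n=2: (17,4)∘(17,4) = (17·17+18·4·4, 17·4+4·17) = (577,136)
n=3: (577,136)∘(17,4) = (17·577+18·4·136, 17·136+4·577) = (19601,4620)

17 4
577 136
19601 4620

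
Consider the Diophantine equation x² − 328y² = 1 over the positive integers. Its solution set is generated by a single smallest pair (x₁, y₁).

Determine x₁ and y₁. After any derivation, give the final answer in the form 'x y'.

[18; 9,36] for √328; ℓ=2 ⇒ convergent index 1
a_0=18:  p_0=18·1+0=18,  q_0=18·0+1=1
a_1=9:  p_1=9·18+1=163,  q_1=9·1+0=9
(x₁, y₁) = (163, 9);  163² − 328·9² = 1 ✓

163 9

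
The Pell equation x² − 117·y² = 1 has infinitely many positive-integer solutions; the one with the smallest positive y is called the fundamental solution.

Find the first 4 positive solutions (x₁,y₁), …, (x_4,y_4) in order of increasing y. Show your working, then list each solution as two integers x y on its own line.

649 60
842401 77880
1093435849 101088180
1419278889601 131212379760

√117 = [10; 1,4,2,4,1,20, …], period ℓ=6 (even) → k=5
k=0  a_k=10  p_k/q_k = 10/1
k=1  a_k=1  p_k/q_k = 11/1
k=2  a_k=4  p_k/q_k = 54/5
…
k=4  a_k=4  p_k/q_k = 530/49
k=5  a_k=1  p_k/q_k = 649/60
(x₁, y₁) = (649, 60);  649² − 117·60² = 1 ✓
n=2: (649,60)∘(649,60) = (649·649+117·60·60, 649·60+60·649) = (842401,77880)
n=3: (842401,77880)∘(649,60) = (649·842401+117·60·77880, 649·77880+60·842401) = (1093435849,101088180)
n=4: (1093435849,101088180)∘(649,60) = (649·1093435849+117·60·101088180, 649·101088180+60·1093435849) = (1419278889601,131212379760)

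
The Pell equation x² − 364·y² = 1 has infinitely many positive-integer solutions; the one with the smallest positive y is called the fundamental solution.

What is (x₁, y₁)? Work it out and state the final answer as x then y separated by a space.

4954951 259710

√364 = [19; 12,1,2,3,1,8,1,3,2,1,12,38, …], period ℓ=12 (even) → k=11
i=0: a=19 ⇒ p=19, q=1
i=1: a=12 ⇒ p=229, q=12
…
i=7: a=1 ⇒ p=30755, q=1612
i=8: a=3 ⇒ p=119872, q=6283
i=9: a=2 ⇒ p=270499, q=14178
i=10: a=1 ⇒ p=390371, q=20461
i=11: a=12 ⇒ p=4954951, q=259710
→ (4954951, 259710).  Check: 4954951²=24551539412401, 364·259710²=24551539412400, difference 1.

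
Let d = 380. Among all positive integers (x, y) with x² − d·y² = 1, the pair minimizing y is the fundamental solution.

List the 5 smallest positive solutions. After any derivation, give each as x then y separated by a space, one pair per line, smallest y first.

39 2
3041 156
237159 12166
18495361 948792
1442400999 73993610

d=380: √d = [19; 2,38] (ℓ=2, even), read p_1/q_1
i=0: a=19 ⇒ p=19, q=1
i=1: a=2 ⇒ p=39, q=2
→ (39, 2).  Check: 39²=1521, 380·2²=1520, difference 1.
(39+2√380)^2 = 3041 + 156√380
(39+2√380)^3 = 237159 + 12166√380
(39+2√380)^4 = 18495361 + 948792√380
(39+2√380)^5 = 1442400999 + 73993610√380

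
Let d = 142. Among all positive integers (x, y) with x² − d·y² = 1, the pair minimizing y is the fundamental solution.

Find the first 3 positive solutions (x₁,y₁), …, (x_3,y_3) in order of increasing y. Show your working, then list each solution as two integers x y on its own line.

143 12
40897 3432
11696399 981540

√142 = [11; 1,10,1,22, …], period ℓ=4 (even) → k=3
a_0=11:  p_0=11·1+0=11,  q_0=11·0+1=1
…
a_2=10:  p_2=10·12+11=131,  q_2=10·1+1=11
a_3=1:  p_3=1·131+12=143,  q_3=1·11+1=12
fundamental: x₁=143, y₁=12  (since 20449 − 142·144 = 1)
(143+12√142)^2 = 40897 + 3432√142
(143+12√142)^3 = 11696399 + 981540√142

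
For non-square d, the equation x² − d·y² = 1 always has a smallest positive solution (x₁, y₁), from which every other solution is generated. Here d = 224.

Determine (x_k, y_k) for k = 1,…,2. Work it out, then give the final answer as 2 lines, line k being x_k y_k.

15 1
449 30

√224 = [14; 1,28, …], period ℓ=2 (even) → k=1
a_0=14:  p_0=14·1+0=14,  q_0=14·0+1=1
a_1=1:  p_1=1·14+1=15,  q_1=1·1+0=1
fundamental: x₁=15, y₁=1  (since 225 − 224·1 = 1)
(x_2, y_2) = (15·15 + 224·1·1, 15·1 + 1·15) = (449, 30)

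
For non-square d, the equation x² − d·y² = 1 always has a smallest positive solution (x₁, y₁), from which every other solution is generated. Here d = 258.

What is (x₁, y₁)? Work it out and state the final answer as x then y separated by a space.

257 16

√258 → a₀=16, period (16,32); ℓ=2 even so k=1
a_0=16:  p_0=16·1+0=16,  q_0=16·0+1=1
a_1=16:  p_1=16·16+1=257,  q_1=16·1+0=16
(x₁, y₁) = (257, 16);  257² − 258·16² = 1 ✓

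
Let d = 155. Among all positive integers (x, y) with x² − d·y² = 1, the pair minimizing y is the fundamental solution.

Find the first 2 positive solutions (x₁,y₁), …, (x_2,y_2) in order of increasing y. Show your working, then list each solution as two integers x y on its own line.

√155 = [12; 2,4,2,24, …], period ℓ=4 (even) → k=3
i=0: a=12 ⇒ p=12, q=1
i=1: a=2 ⇒ p=25, q=2
i=2: a=4 ⇒ p=112, q=9
i=3: a=2 ⇒ p=249, q=20
→ (249, 20).  Check: 249²=62001, 155·20²=62000, difference 1.
(249+20√155)^2 = 124001 + 9960√155

249 20
124001 9960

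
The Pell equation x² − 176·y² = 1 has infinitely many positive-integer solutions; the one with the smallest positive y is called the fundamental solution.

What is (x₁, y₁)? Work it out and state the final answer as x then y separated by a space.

√176 → a₀=13, period (3,1,3,26); ℓ=4 even so k=3
a_0=13:  p_0=13·1+0=13,  q_0=13·0+1=1
…
a_2=1:  p_2=1·40+13=53,  q_2=1·3+1=4
a_3=3:  p_3=3·53+40=199,  q_3=3·4+3=15
fundamental: x₁=199, y₁=15  (since 39601 − 176·225 = 1)

199 15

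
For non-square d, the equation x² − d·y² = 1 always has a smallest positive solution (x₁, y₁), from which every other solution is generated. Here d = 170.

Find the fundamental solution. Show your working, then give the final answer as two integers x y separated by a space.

√170 = [13; 26, …], period ℓ=1 (odd) → k=1
step 0: (13, 1)  from 13·(1,0) + (0,1)
step 1: (339, 26)  from 26·(13,1) + (1,0)
→ (339, 26).  Check: 339²=114921, 170·26²=114920, difference 1.

339 26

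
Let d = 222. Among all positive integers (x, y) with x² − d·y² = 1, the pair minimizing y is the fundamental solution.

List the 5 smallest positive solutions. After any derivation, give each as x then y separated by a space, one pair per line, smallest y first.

√222 = [14; 1,8,1,28, …], period ℓ=4 (even) → k=3
step 0: (14, 1)  from 14·(1,0) + (0,1)
step 1: (15, 1)  from 1·(14,1) + (1,0)
step 2: (134, 9)  from 8·(15,1) + (14,1)
step 3: (149, 10)  from 1·(134,9) + (15,1)
(x₁, y₁) = (149, 10);  149² − 222·10² = 1 ✓
(x_2, y_2) = (149·149 + 222·10·10, 149·10 + 10·149) = (44401, 2980)
(x_3, y_3) = (149·44401 + 222·10·2980, 149·2980 + 10·44401) = (13231349, 888030)
(x_4, y_4) = (149·13231349 + 222·10·888030, 149·888030 + 10·13231349) = (3942897601, 264629960)
(x_5, y_5) = (149·3942897601 + 222·10·264629960, 149·264629960 + 10·3942897601) = (1174970253749, 78858840050)

149 10
44401 2980
13231349 888030
3942897601 264629960
1174970253749 78858840050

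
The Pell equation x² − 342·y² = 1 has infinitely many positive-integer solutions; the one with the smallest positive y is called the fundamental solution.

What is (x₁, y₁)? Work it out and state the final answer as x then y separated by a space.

37 2

d=342: √d = [18; 2,36] (ℓ=2, even), read p_1/q_1
a_0=18:  p_0=18·1+0=18,  q_0=18·0+1=1
a_1=2:  p_1=2·18+1=37,  q_1=2·1+0=2
(x₁, y₁) = (37, 2);  37² − 342·2² = 1 ✓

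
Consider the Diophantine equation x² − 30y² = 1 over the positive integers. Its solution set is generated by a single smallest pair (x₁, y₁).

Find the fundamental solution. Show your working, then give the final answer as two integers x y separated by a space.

√30 = [5; 2,10, …], period ℓ=2 (even) → k=1
step 0: (5, 1)  from 5·(1,0) + (0,1)
step 1: (11, 2)  from 2·(5,1) + (1,0)
(x₁, y₁) = (11, 2);  11² − 30·2² = 1 ✓

11 2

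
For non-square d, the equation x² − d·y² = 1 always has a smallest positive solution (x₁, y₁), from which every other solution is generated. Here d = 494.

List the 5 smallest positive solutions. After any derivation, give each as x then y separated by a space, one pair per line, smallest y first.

73035 3286
10668222449 479986020
1558307253052395 70111557938114
227621940442695115201 10241195267540325960
33248736838906168224357675 1495931392659503855039086

[22; 4,2,2,1,2,1,2,2,4,44] for √494; ℓ=10 ⇒ convergent index 9
i=0: a=22 ⇒ p=22, q=1
…
i=2: a=2 ⇒ p=200, q=9
…
i=5: a=2 ⇒ p=1867, q=84
i=6: a=1 ⇒ p=2556, q=115
…
i=8: a=2 ⇒ p=16514, q=743
i=9: a=4 ⇒ p=73035, q=3286
(x₁, y₁) = (73035, 3286);  73035² − 494·3286² = 1 ✓
(x_2, y_2) = (73035·73035 + 494·3286·3286, 73035·3286 + 3286·73035) = (10668222449, 479986020)
(x_3, y_3) = (73035·10668222449 + 494·3286·479986020, 73035·479986020 + 3286·10668222449) = (1558307253052395, 70111557938114)
(x_4, y_4) = (73035·1558307253052395 + 494·3286·70111557938114, 73035·70111557938114 + 3286·1558307253052395) = (227621940442695115201, 10241195267540325960)
(x_5, y_5) = (73035·227621940442695115201 + 494·3286·10241195267540325960, 73035·10241195267540325960 + 3286·227621940442695115201) = (33248736838906168224357675, 1495931392659503855039086)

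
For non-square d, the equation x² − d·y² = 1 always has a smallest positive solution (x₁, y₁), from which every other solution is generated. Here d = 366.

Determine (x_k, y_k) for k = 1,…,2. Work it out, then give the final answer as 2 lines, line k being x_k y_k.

907925 47458
1648655611249 86176609300

d=366: √d = [19; 7,1,1,1,2,12,2,1,1,1,7,38] (ℓ=12, even), read p_11/q_11
k=0  a_k=19  p_k/q_k = 19/1
…
k=2  a_k=1  p_k/q_k = 153/8
k=3  a_k=1  p_k/q_k = 287/15
…
k=5  a_k=2  p_k/q_k = 1167/61
k=6  a_k=12  p_k/q_k = 14444/755
k=7  a_k=2  p_k/q_k = 30055/1571
…
k=10  a_k=1  p_k/q_k = 119053/6223
k=11  a_k=7  p_k/q_k = 907925/47458
fundamental: x₁=907925, y₁=47458  (since 824327805625 − 366·2252261764 = 1)
n=2: (907925,47458)∘(907925,47458) = (907925·907925+366·47458·47458, 907925·47458+47458·907925) = (1648655611249,86176609300)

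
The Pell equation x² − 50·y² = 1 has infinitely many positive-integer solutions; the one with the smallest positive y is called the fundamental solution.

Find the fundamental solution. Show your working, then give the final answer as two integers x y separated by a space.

99 14

√50 → a₀=7, period (14); ℓ=1 odd so k=1
step 0: (7, 1)  from 7·(1,0) + (0,1)
step 1: (99, 14)  from 14·(7,1) + (1,0)
(x₁, y₁) = (99, 14);  99² − 50·14² = 1 ✓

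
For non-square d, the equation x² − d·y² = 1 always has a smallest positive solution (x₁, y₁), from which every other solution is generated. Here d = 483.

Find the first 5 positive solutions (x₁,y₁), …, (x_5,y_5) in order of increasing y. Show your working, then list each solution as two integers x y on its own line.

d=483: √d = [21; 1,42] (ℓ=2, even), read p_1/q_1
step 0: (21, 1)  from 21·(1,0) + (0,1)
step 1: (22, 1)  from 1·(21,1) + (1,0)
(x₁, y₁) = (22, 1);  22² − 483·1² = 1 ✓
(22+1√483)^2 = 967 + 44√483
(22+1√483)^3 = 42526 + 1935√483
(22+1√483)^4 = 1870177 + 85096√483
(22+1√483)^5 = 82245262 + 3742289√483

22 1
967 44
42526 1935
1870177 85096
82245262 3742289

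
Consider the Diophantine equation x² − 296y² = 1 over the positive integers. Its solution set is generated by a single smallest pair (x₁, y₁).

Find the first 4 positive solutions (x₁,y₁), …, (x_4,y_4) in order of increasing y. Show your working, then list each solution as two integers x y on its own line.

d=296: √d = [17; 4,1,7,1,4,34] (ℓ=6, even), read p_5/q_5
i=0: a=17 ⇒ p=17, q=1
…
i=3: a=7 ⇒ p=671, q=39
i=4: a=1 ⇒ p=757, q=44
i=5: a=4 ⇒ p=3699, q=215
→ (3699, 215).  Check: 3699²=13682601, 296·215²=13682600, difference 1.
k=2:  x_2 = 3699·3699+296·215·215 = 27365201,  y_2 = 3699·215+215·3699 = 1590570
k=3:  x_3 = 3699·27365201+296·215·1590570 = 202447753299,  y_3 = 3699·1590570+215·27365201 = 11767036645
k=4:  x_4 = 3699·202447753299+296·215·11767036645 = 1497708451540801,  y_4 = 3699·11767036645+215·202447753299 = 87052535509140

3699 215
27365201 1590570
202447753299 11767036645
1497708451540801 87052535509140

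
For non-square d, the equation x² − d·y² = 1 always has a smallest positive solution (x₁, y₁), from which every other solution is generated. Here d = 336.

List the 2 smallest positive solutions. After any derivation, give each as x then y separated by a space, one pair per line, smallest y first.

√336 = [18; 3,36, …], period ℓ=2 (even) → k=1
k=0  a_k=18  p_k/q_k = 18/1
k=1  a_k=3  p_k/q_k = 55/3
(x₁, y₁) = (55, 3);  55² − 336·3² = 1 ✓
(x_2, y_2) = (55·55 + 336·3·3, 55·3 + 3·55) = (6049, 330)

55 3
6049 330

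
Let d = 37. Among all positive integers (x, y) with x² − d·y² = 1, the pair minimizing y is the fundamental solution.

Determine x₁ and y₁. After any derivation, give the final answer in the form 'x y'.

73 12

√37 = [6; 12, …], period ℓ=1 (odd) → k=1
step 0: (6, 1)  from 6·(1,0) + (0,1)
step 1: (73, 12)  from 12·(6,1) + (1,0)
→ (73, 12).  Check: 73²=5329, 37·12²=5328, difference 1.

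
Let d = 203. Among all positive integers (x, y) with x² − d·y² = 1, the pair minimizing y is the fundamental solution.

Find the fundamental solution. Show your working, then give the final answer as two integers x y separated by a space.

57 4

√203 = [14; 4,28, …], period ℓ=2 (even) → k=1
step 0: (14, 1)  from 14·(1,0) + (0,1)
step 1: (57, 4)  from 4·(14,1) + (1,0)
→ (57, 4).  Check: 57²=3249, 203·4²=3248, difference 1.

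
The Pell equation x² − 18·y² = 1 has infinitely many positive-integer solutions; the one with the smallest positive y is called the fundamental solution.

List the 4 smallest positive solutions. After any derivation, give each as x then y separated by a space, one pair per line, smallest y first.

17 4
577 136
19601 4620
665857 156944

d=18: √d = [4; 4,8] (ℓ=2, even), read p_1/q_1
step 0: (4, 1)  from 4·(1,0) + (0,1)
step 1: (17, 4)  from 4·(4,1) + (1,0)
fundamental: x₁=17, y₁=4  (since 289 − 18·16 = 1)
n=2: (17,4)∘(17,4) = (17·17+18·4·4, 17·4+4·17) = (577,136)
n=3: (577,136)∘(17,4) = (17·577+18·4·136, 17·136+4·577) = (19601,4620)
n=4: (19601,4620)∘(17,4) = (17·19601+18·4·4620, 17·4620+4·19601) = (665857,156944)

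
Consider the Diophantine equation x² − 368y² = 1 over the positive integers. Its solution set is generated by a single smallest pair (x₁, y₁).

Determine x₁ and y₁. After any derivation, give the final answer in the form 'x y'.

√368 → a₀=19, period (5,2,5,38); ℓ=4 even so k=3
step 0: (19, 1)  from 19·(1,0) + (0,1)
step 1: (96, 5)  from 5·(19,1) + (1,0)
step 2: (211, 11)  from 2·(96,5) + (19,1)
step 3: (1151, 60)  from 5·(211,11) + (96,5)
→ (1151, 60).  Check: 1151²=1324801, 368·60²=1324800, difference 1.

1151 60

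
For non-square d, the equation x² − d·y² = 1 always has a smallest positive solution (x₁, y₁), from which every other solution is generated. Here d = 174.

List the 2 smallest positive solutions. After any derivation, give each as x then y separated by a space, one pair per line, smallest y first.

d=174: √d = [13; 5,4,5,26] (ℓ=4, even), read p_3/q_3
step 0: (13, 1)  from 13·(1,0) + (0,1)
…
step 2: (277, 21)  from 4·(66,5) + (13,1)
step 3: (1451, 110)  from 5·(277,21) + (66,5)
fundamental: x₁=1451, y₁=110  (since 2105401 − 174·12100 = 1)
n=2: (1451,110)∘(1451,110) = (1451·1451+174·110·110, 1451·110+110·1451) = (4210801,319220)

1451 110
4210801 319220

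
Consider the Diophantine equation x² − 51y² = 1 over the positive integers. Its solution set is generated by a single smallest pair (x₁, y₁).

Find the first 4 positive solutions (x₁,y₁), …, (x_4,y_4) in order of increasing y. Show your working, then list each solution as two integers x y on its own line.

√51 → a₀=7, period (7,14); ℓ=2 even so k=1
k=0  a_k=7  p_k/q_k = 7/1
k=1  a_k=7  p_k/q_k = 50/7
(x₁, y₁) = (50, 7);  50² − 51·7² = 1 ✓
k=2:  x_2 = 50·50+51·7·7 = 4999,  y_2 = 50·7+7·50 = 700
k=3:  x_3 = 50·4999+51·7·700 = 499850,  y_3 = 50·700+7·4999 = 69993
k=4:  x_4 = 50·499850+51·7·69993 = 49980001,  y_4 = 50·69993+7·499850 = 6998600

50 7
4999 700
499850 69993
49980001 6998600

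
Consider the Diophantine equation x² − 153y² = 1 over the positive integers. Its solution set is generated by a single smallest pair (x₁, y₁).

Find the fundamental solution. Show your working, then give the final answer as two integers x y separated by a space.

√153 → a₀=12, period (2,1,2,2,2,1,2,24); ℓ=8 even so k=7
i=0: a=12 ⇒ p=12, q=1
…
i=2: a=1 ⇒ p=37, q=3
…
i=4: a=2 ⇒ p=235, q=19
i=5: a=2 ⇒ p=569, q=46
i=6: a=1 ⇒ p=804, q=65
i=7: a=2 ⇒ p=2177, q=176
→ (2177, 176).  Check: 2177²=4739329, 153·176²=4739328, difference 1.

2177 176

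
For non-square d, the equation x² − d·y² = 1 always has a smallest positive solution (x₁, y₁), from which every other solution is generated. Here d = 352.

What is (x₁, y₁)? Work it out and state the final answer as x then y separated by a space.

√352 = [18; 1,3,5,9,5,3,1,36, …], period ℓ=8 (even) → k=7
k=0  a_k=18  p_k/q_k = 18/1
k=1  a_k=1  p_k/q_k = 19/1
…
k=3  a_k=5  p_k/q_k = 394/21
k=4  a_k=9  p_k/q_k = 3621/193
…
k=6  a_k=3  p_k/q_k = 59118/3151
k=7  a_k=1  p_k/q_k = 77617/4137
→ (77617, 4137).  Check: 77617²=6024398689, 352·4137²=6024398688, difference 1.

77617 4137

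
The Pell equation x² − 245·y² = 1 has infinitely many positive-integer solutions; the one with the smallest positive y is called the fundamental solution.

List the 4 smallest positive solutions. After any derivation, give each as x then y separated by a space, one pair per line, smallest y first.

√245 = [15; 1,1,1,7,6,7,1,1,1,30, …], period ℓ=10 (even) → k=9
a_0=15:  p_0=15·1+0=15,  q_0=15·0+1=1
a_1=1:  p_1=1·15+1=16,  q_1=1·1+0=1
a_2=1:  p_2=1·16+15=31,  q_2=1·1+1=2
a_3=1:  p_3=1·31+16=47,  q_3=1·2+1=3
a_4=7:  p_4=7·47+31=360,  q_4=7·3+2=23
a_5=6:  p_5=6·360+47=2207,  q_5=6·23+3=141
a_6=7:  p_6=7·2207+360=15809,  q_6=7·141+23=1010
a_7=1:  p_7=1·15809+2207=18016,  q_7=1·1010+141=1151
a_8=1:  p_8=1·18016+15809=33825,  q_8=1·1151+1010=2161
a_9=1:  p_9=1·33825+18016=51841,  q_9=1·2161+1151=3312
(x₁, y₁) = (51841, 3312);  51841² − 245·3312² = 1 ✓
k=2:  x_2 = 51841·51841+245·3312·3312 = 5374978561,  y_2 = 51841·3312+3312·51841 = 343394784
k=3:  x_3 = 51841·5374978561+245·3312·343394784 = 557288527109761,  y_3 = 51841·343394784+3312·5374978561 = 35603857991376
k=4:  x_4 = 51841·557288527109761+245·3312·35603857991376 = 57780789062419261441,  y_4 = 51841·35603857991376+3312·557288527109761 = 3691479203918451648

51841 3312
5374978561 343394784
557288527109761 35603857991376
57780789062419261441 3691479203918451648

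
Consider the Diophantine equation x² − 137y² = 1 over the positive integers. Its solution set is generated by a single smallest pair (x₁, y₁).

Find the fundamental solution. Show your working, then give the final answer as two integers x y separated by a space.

6083073 519712

√137 → a₀=11, period (1,2,2,1,1,2,2,1,22); ℓ=9 odd so k=17
i=0: a=11 ⇒ p=11, q=1
…
i=8: a=1 ⇒ p=1744, q=149
…
i=12: a=2 ⇒ p=285899, q=24426
…
i=16: a=2 ⇒ p=4286741, q=366241
i=17: a=1 ⇒ p=6083073, q=519712
→ (6083073, 519712).  Check: 6083073²=37003777123329, 137·519712²=37003777123328, difference 1.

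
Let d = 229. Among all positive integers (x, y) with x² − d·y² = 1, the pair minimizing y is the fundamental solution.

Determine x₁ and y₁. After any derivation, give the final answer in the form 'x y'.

√229 = [15; 7,1,1,7,30, …], period ℓ=5 (odd) → k=9
k=0  a_k=15  p_k/q_k = 15/1
k=1  a_k=7  p_k/q_k = 106/7
k=2  a_k=1  p_k/q_k = 121/8
…
k=6  a_k=7  p_k/q_k = 362399/23948
k=7  a_k=1  p_k/q_k = 413926/27353
k=8  a_k=1  p_k/q_k = 776325/51301
k=9  a_k=7  p_k/q_k = 5848201/386460
→ (5848201, 386460).  Check: 5848201²=34201454936401, 229·386460²=34201454936400, difference 1.

5848201 386460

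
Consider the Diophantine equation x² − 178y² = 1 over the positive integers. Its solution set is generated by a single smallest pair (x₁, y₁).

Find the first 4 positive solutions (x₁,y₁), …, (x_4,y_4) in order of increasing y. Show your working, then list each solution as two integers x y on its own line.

√178 = [13; 2,1,12,1,2,26, …], period ℓ=6 (even) → k=5
step 0: (13, 1)  from 13·(1,0) + (0,1)
…
step 2: (40, 3)  from 1·(27,2) + (13,1)
…
step 4: (547, 41)  from 1·(507,38) + (40,3)
step 5: (1601, 120)  from 2·(547,41) + (507,38)
→ (1601, 120).  Check: 1601²=2563201, 178·120²=2563200, difference 1.
(1601+120√178)^2 = 5126401 + 384240√178
(1601+120√178)^3 = 16414734401 + 1230336360√178
(1601+120√178)^4 = 52559974425601 + 3939536640480√178

1601 120
5126401 384240
16414734401 1230336360
52559974425601 3939536640480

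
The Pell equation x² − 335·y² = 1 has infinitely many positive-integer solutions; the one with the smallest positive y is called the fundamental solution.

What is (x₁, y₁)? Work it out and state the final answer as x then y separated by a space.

604 33

[18; 3,3,3,36] for √335; ℓ=4 ⇒ convergent index 3
step 0: (18, 1)  from 18·(1,0) + (0,1)
step 1: (55, 3)  from 3·(18,1) + (1,0)
step 2: (183, 10)  from 3·(55,3) + (18,1)
step 3: (604, 33)  from 3·(183,10) + (55,3)
→ (604, 33).  Check: 604²=364816, 335·33²=364815, difference 1.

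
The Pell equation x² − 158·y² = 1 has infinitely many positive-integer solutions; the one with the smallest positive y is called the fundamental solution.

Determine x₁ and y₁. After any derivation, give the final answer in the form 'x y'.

7743 616

√158 = [12; 1,1,3,12,3,1,1,24, …], period ℓ=8 (even) → k=7
step 0: (12, 1)  from 12·(1,0) + (0,1)
…
step 2: (25, 2)  from 1·(13,1) + (12,1)
step 3: (88, 7)  from 3·(25,2) + (13,1)
step 4: (1081, 86)  from 12·(88,7) + (25,2)
…
step 6: (4412, 351)  from 1·(3331,265) + (1081,86)
step 7: (7743, 616)  from 1·(4412,351) + (3331,265)
fundamental: x₁=7743, y₁=616  (since 59954049 − 158·379456 = 1)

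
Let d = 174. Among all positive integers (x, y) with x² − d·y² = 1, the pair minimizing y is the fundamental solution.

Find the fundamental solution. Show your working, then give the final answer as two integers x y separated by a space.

d=174: √d = [13; 5,4,5,26] (ℓ=4, even), read p_3/q_3
k=0  a_k=13  p_k/q_k = 13/1
k=1  a_k=5  p_k/q_k = 66/5
k=2  a_k=4  p_k/q_k = 277/21
k=3  a_k=5  p_k/q_k = 1451/110
→ (1451, 110).  Check: 1451²=2105401, 174·110²=2105400, difference 1.

1451 110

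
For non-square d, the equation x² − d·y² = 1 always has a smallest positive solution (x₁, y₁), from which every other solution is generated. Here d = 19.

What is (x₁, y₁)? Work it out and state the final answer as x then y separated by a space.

170 39

d=19: √d = [4; 2,1,3,1,2,8] (ℓ=6, even), read p_5/q_5
a_0=4:  p_0=4·1+0=4,  q_0=4·0+1=1
a_1=2:  p_1=2·4+1=9,  q_1=2·1+0=2
a_2=1:  p_2=1·9+4=13,  q_2=1·2+1=3
a_3=3:  p_3=3·13+9=48,  q_3=3·3+2=11
a_4=1:  p_4=1·48+13=61,  q_4=1·11+3=14
a_5=2:  p_5=2·61+48=170,  q_5=2·14+11=39
(x₁, y₁) = (170, 39);  170² − 19·39² = 1 ✓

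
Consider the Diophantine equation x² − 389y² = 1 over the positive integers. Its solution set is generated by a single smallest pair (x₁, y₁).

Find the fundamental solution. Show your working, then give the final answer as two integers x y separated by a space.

√389 = [19; 1,2,1,1,1,1,2,1,38, …], period ℓ=9 (odd) → k=17
k=0  a_k=19  p_k/q_k = 19/1
k=1  a_k=1  p_k/q_k = 20/1
k=2  a_k=2  p_k/q_k = 59/3
k=3  a_k=1  p_k/q_k = 79/4
k=4  a_k=1  p_k/q_k = 138/7
k=5  a_k=1  p_k/q_k = 217/11
k=6  a_k=1  p_k/q_k = 355/18
k=7  a_k=2  p_k/q_k = 927/47
k=8  a_k=1  p_k/q_k = 1282/65
k=9  a_k=38  p_k/q_k = 49643/2517
k=10  a_k=1  p_k/q_k = 50925/2582
…
k=12  a_k=1  p_k/q_k = 202418/10263
k=13  a_k=1  p_k/q_k = 353911/17944
k=14  a_k=1  p_k/q_k = 556329/28207
k=15  a_k=1  p_k/q_k = 910240/46151
k=16  a_k=2  p_k/q_k = 2376809/120509
k=17  a_k=1  p_k/q_k = 3287049/166660
→ (3287049, 166660).  Check: 3287049²=10804691128401, 389·166660²=10804691128400, difference 1.

3287049 166660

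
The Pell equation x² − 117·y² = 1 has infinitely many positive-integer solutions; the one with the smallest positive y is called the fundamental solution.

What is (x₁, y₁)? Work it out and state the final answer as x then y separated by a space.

649 60

√117 = [10; 1,4,2,4,1,20, …], period ℓ=6 (even) → k=5
step 0: (10, 1)  from 10·(1,0) + (0,1)
step 1: (11, 1)  from 1·(10,1) + (1,0)
…
step 3: (119, 11)  from 2·(54,5) + (11,1)
step 4: (530, 49)  from 4·(119,11) + (54,5)
step 5: (649, 60)  from 1·(530,49) + (119,11)
fundamental: x₁=649, y₁=60  (since 421201 − 117·3600 = 1)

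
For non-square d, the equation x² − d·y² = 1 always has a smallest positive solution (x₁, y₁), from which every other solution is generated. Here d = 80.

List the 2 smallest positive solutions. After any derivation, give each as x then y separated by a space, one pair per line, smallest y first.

9 1
161 18

[8; 1,16] for √80; ℓ=2 ⇒ convergent index 1
a_0=8:  p_0=8·1+0=8,  q_0=8·0+1=1
a_1=1:  p_1=1·8+1=9,  q_1=1·1+0=1
→ (9, 1).  Check: 9²=81, 80·1²=80, difference 1.
n=2: (9,1)∘(9,1) = (9·9+80·1·1, 9·1+1·9) = (161,18)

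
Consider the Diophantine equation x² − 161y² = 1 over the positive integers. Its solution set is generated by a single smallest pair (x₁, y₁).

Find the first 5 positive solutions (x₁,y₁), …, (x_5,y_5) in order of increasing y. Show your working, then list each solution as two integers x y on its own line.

11775 928
277301249 21854400
6530444402175 514671119072
153791965393920001 12120504832291200
3621800778496371621375 285437888285786640928

d=161: √d = [12; 1,2,4,1,2,1,4,2,1,24] (ℓ=10, even), read p_9/q_9
i=0: a=12 ⇒ p=12, q=1
i=1: a=1 ⇒ p=13, q=1
i=2: a=2 ⇒ p=38, q=3
i=3: a=4 ⇒ p=165, q=13
i=4: a=1 ⇒ p=203, q=16
i=5: a=2 ⇒ p=571, q=45
i=6: a=1 ⇒ p=774, q=61
…
i=8: a=2 ⇒ p=8108, q=639
i=9: a=1 ⇒ p=11775, q=928
fundamental: x₁=11775, y₁=928  (since 138650625 − 161·861184 = 1)
(11775+928√161)^2 = 277301249 + 21854400√161
(11775+928√161)^3 = 6530444402175 + 514671119072√161
(11775+928√161)^4 = 153791965393920001 + 12120504832291200√161
(11775+928√161)^5 = 3621800778496371621375 + 285437888285786640928√161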